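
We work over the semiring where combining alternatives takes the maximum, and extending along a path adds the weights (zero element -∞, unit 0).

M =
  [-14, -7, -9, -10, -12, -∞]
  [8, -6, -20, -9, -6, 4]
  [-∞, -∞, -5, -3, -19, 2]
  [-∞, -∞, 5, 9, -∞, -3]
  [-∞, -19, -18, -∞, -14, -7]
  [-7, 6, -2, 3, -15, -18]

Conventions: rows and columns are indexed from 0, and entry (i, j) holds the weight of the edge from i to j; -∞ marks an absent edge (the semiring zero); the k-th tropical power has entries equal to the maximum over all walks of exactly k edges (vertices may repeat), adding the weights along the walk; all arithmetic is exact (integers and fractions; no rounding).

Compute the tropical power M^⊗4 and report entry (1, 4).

M^⊗2:
  [1, -13, -5, -1, -13, -3]
  [2, 10, 2, 7, -4, -2]
  [-5, 8, 2, 6, -13, -3]
  [-10, 3, 14, 18, -14, 7]
  [-11, -1, -9, -4, -22, -15]
  [14, 0, 8, 12, 0, 10]
M^⊗3:
  [-5, 3, 4, 8, -11, -3]
  [18, 4, 12, 16, 4, 14]
  [16, 3, 11, 15, 2, 12]
  [11, 13, 23, 27, -3, 16]
  [7, -7, 1, 5, -7, 3]
  [8, 16, 17, 21, 2, 10]
M^⊗4:
  [11, 3, 13, 17, -3, 7]
  [12, 20, 21, 25, 6, 14]
  [11, 18, 20, 24, 4, 13]
  [21, 22, 32, 36, 7, 25]
  [1, 9, 10, 14, -5, 3]
  [24, 16, 26, 30, 10, 20]
Key observation: the optimum is the walk 1->5->1->0->4, with weight 4 + 6 + 8 + (-12) = 6.
Optimal value attained by: walk 1->5->1->0->4.
Answer: (M^⊗4)[1][4] = 6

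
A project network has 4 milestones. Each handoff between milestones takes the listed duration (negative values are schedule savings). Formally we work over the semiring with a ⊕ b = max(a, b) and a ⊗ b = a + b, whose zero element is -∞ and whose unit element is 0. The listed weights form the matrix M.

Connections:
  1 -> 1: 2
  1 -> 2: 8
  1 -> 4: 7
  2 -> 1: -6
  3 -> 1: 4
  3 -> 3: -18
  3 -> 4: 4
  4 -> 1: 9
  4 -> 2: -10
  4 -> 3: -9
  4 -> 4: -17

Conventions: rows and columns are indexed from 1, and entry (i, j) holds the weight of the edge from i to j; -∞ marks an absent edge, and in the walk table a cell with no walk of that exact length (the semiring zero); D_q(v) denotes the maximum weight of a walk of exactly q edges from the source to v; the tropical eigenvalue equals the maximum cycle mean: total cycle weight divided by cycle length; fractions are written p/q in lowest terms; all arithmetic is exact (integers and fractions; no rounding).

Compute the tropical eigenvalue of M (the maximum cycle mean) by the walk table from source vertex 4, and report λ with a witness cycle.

q=0: [-∞, -∞, -∞, 0]
q=1: [9, -10, -9, -17]
q=2: [11, 17, -26, 16]
q=3: [25, 19, 7, 18]
q=4: [27, 33, 9, 32]
Optimal cycle mean attained by: cycle 1->4->1, total 7 + 9, length 2.
Answer: λ = 8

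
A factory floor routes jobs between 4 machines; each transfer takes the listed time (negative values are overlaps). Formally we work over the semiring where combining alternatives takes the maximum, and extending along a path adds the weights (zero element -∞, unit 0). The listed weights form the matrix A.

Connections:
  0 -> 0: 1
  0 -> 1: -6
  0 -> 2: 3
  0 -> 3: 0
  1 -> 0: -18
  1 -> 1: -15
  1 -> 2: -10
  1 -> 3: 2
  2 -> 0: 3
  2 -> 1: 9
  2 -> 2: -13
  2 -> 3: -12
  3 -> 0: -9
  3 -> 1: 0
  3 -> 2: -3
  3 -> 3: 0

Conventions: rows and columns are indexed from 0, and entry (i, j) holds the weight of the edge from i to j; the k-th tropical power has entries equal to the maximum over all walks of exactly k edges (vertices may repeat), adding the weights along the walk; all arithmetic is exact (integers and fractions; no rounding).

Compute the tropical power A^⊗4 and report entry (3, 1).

A^⊗2:
  [6, 12, 4, 1]
  [-7, 2, -1, 2]
  [4, -3, 6, 11]
  [0, 6, -3, 2]
A^⊗3:
  [7, 13, 9, 14]
  [2, 8, -1, 4]
  [9, 15, 8, 11]
  [1, 6, 3, 8]
A^⊗4:
  [12, 18, 11, 15]
  [3, 8, 5, 10]
  [11, 17, 12, 17]
  [6, 12, 5, 8]
Key observation: the optimum is the walk 3->2->0->2->1, with weight (-3) + 3 + 3 + 9 = 12.
Optimal value attained by: walk 3->2->0->2->1.
Answer: (A^⊗4)[3][1] = 12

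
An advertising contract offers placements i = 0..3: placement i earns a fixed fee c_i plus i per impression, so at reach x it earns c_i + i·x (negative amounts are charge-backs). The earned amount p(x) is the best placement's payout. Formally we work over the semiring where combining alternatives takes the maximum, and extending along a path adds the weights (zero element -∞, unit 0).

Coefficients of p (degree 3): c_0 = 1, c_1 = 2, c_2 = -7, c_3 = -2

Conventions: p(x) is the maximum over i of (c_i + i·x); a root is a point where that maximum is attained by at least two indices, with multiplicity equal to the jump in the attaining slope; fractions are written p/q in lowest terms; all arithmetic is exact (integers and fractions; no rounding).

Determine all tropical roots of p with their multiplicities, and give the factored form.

hull edge (i=0, c=1) to (i=1, c=2): slope 1, span 1
hull edge (i=1, c=2) to (i=3, c=-2): slope -2, span 2
Factored form: p(x) = -2 ⊗ (x ⊕ (-1)) ⊗ (x ⊕ 2) ⊗ (x ⊕ 2)
Answer: roots = -1 (mult 1), 2 (mult 2)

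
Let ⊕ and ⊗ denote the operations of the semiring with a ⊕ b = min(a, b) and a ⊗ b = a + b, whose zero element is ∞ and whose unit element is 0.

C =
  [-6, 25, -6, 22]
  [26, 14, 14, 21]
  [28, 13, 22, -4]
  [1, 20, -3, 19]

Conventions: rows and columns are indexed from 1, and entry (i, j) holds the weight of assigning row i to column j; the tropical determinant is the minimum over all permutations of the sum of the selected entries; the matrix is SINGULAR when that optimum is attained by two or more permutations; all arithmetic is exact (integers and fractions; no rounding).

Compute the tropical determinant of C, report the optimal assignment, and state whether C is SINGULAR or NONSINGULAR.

σ = (1, 2, 3, 4): (-6) + 14 + 22 + 19 = 49
σ = (1, 2, 4, 3): (-6) + 14 + (-4) + (-3) = 1
σ = (1, 3, 2, 4): (-6) + 14 + 13 + 19 = 40
σ = (1, 3, 4, 2): (-6) + 14 + (-4) + 20 = 24
σ = (1, 4, 2, 3): (-6) + 21 + 13 + (-3) = 25
σ = (1, 4, 3, 2): (-6) + 21 + 22 + 20 = 57
σ = (2, 1, 3, 4): 25 + 26 + 22 + 19 = 92
σ = (2, 1, 4, 3): 25 + 26 + (-4) + (-3) = 44
σ = (2, 3, 1, 4): 25 + 14 + 28 + 19 = 86
σ = (2, 3, 4, 1): 25 + 14 + (-4) + 1 = 36
σ = (2, 4, 1, 3): 25 + 21 + 28 + (-3) = 71
σ = (2, 4, 3, 1): 25 + 21 + 22 + 1 = 69
σ = (3, 1, 2, 4): (-6) + 26 + 13 + 19 = 52
σ = (3, 1, 4, 2): (-6) + 26 + (-4) + 20 = 36
σ = (3, 2, 1, 4): (-6) + 14 + 28 + 19 = 55
σ = (3, 2, 4, 1): (-6) + 14 + (-4) + 1 = 5
σ = (3, 4, 1, 2): (-6) + 21 + 28 + 20 = 63
σ = (3, 4, 2, 1): (-6) + 21 + 13 + 1 = 29
σ = (4, 1, 2, 3): 22 + 26 + 13 + (-3) = 58
σ = (4, 1, 3, 2): 22 + 26 + 22 + 20 = 90
σ = (4, 2, 1, 3): 22 + 14 + 28 + (-3) = 61
σ = (4, 2, 3, 1): 22 + 14 + 22 + 1 = 59
σ = (4, 3, 1, 2): 22 + 14 + 28 + 20 = 84
σ = (4, 3, 2, 1): 22 + 14 + 13 + 1 = 50
Optimal value attained by: σ = (1, 2, 4, 3).
Answer: det⊕(C) = 1; verdict: NONSINGULAR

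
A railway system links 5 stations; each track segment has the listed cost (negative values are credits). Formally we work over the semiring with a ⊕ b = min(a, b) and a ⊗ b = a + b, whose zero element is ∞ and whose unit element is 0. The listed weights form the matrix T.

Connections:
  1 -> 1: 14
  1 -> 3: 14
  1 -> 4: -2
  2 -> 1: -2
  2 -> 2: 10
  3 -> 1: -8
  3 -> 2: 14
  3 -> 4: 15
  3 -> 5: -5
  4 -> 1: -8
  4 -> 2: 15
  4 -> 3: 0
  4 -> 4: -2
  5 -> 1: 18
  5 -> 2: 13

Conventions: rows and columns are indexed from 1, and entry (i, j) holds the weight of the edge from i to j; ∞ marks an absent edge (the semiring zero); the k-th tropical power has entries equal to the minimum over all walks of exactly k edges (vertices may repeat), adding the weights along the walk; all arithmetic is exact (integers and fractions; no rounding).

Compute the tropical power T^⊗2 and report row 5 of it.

T^⊗2:
  [-10, 13, -2, -4, 9]
  [8, 20, 12, -4, ∞]
  [6, 8, 6, -10, ∞]
  [-10, 13, -2, -10, -5]
  [11, 23, 32, 16, ∞]
Answer: row 5 of T^⊗2 = [11, 23, 32, 16, ∞]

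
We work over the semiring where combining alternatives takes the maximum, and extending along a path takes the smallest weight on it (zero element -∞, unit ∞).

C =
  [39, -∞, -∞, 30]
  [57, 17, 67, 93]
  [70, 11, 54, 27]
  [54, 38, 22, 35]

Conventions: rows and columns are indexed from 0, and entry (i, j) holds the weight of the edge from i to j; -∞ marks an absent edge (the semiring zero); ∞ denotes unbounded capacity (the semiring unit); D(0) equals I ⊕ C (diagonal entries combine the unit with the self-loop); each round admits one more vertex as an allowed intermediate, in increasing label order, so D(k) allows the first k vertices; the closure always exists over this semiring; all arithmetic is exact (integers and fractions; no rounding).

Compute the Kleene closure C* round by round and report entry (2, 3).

D(0):
  [∞, -∞, -∞, 30]
  [57, ∞, 67, 93]
  [70, 11, ∞, 27]
  [54, 38, 22, ∞]
D(1):
  [∞, -∞, -∞, 30]
  [57, ∞, 67, 93]
  [70, 11, ∞, 30]
  [54, 38, 22, ∞]
D(2):
  [∞, -∞, -∞, 30]
  [57, ∞, 67, 93]
  [70, 11, ∞, 30]
  [54, 38, 38, ∞]
D(3):
  [∞, -∞, -∞, 30]
  [67, ∞, 67, 93]
  [70, 11, ∞, 30]
  [54, 38, 38, ∞]
D(4):
  [∞, 30, 30, 30]
  [67, ∞, 67, 93]
  [70, 30, ∞, 30]
  [54, 38, 38, ∞]
Answer: C*[2][3] = 30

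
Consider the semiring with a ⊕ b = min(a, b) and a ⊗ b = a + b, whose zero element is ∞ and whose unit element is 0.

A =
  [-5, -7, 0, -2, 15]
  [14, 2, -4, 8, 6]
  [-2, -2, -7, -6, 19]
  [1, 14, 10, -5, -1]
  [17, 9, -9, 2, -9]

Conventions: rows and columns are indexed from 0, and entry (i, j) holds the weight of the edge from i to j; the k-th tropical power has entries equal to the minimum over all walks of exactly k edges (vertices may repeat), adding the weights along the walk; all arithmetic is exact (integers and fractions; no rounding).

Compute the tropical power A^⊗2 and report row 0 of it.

A^⊗2:
  [-10, -12, -11, -7, -3]
  [-6, -6, -11, -10, -3]
  [-9, -9, -14, -13, -7]
  [-4, -6, -10, -10, -10]
  [-11, -11, -18, -15, -18]
Answer: row 0 of A^⊗2 = [-10, -12, -11, -7, -3]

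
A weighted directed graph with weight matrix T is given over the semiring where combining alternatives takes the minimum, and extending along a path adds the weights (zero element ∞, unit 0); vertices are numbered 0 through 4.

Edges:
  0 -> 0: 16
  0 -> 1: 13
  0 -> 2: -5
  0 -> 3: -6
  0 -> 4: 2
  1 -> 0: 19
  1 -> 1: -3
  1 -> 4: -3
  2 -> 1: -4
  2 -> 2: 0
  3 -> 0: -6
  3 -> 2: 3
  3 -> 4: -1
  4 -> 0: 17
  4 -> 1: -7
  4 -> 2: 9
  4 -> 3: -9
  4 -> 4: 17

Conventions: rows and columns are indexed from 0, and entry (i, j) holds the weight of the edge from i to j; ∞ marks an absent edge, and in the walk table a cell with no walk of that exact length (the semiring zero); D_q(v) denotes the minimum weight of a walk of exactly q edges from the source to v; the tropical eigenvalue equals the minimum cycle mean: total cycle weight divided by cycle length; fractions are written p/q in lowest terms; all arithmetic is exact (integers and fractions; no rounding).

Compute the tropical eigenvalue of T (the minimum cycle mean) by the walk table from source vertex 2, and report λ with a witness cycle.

q=0: [∞, ∞, 0, ∞, ∞]
q=1: [∞, -4, 0, ∞, ∞]
q=2: [15, -7, 0, ∞, -7]
q=3: [10, -14, 0, -16, -10]
q=4: [-22, -17, -13, -19, -17]
q=5: [-25, -24, -27, -28, -20]
Optimal cycle mean attained by: cycle 0->3->0, total (-6) + (-6), length 2.
Answer: λ = -6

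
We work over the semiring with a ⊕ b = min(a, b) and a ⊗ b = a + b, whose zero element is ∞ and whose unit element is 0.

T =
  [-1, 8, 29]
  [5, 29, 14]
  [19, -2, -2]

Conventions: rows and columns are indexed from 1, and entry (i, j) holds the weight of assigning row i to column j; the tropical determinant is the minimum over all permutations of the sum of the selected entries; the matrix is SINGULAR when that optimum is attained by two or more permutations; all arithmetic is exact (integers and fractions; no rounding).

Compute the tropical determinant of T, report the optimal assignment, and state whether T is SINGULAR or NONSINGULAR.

σ = (1, 2, 3): (-1) + 29 + (-2) = 26
σ = (1, 3, 2): (-1) + 14 + (-2) = 11
σ = (2, 1, 3): 8 + 5 + (-2) = 11
σ = (2, 3, 1): 8 + 14 + 19 = 41
σ = (3, 1, 2): 29 + 5 + (-2) = 32
σ = (3, 2, 1): 29 + 29 + 19 = 77
Optimal value attained by: σ = (1, 3, 2).
Answer: det⊕(T) = 11; verdict: SINGULAR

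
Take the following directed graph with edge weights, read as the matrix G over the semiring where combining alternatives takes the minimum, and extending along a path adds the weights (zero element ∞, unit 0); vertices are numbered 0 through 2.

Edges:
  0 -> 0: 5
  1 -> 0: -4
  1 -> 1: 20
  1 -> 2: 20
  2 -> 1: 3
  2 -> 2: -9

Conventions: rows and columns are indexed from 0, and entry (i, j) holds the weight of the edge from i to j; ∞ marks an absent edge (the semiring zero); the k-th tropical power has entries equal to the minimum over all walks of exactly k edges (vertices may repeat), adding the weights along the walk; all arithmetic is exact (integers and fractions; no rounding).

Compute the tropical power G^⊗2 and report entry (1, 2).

G^⊗2:
  [10, ∞, ∞]
  [1, 23, 11]
  [-1, -6, -18]
Key observation: the optimum is the walk 1->2->2, with weight 20 + (-9) = 11.
Optimal value attained by: walk 1->2->2.
Answer: (G^⊗2)[1][2] = 11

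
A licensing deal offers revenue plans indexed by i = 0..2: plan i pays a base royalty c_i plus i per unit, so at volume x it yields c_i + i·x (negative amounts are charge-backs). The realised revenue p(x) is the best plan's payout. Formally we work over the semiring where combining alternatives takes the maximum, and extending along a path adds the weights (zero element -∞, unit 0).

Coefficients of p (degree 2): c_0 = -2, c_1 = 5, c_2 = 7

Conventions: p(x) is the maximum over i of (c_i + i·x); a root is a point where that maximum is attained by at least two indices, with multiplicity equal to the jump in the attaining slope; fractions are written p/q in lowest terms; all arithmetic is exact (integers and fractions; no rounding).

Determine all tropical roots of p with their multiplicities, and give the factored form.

hull edge (i=0, c=-2) to (i=1, c=5): slope 7, span 1
hull edge (i=1, c=5) to (i=2, c=7): slope 2, span 1
Factored form: p(x) = 7 ⊗ (x ⊕ (-7)) ⊗ (x ⊕ (-2))
Answer: roots = -7 (mult 1), -2 (mult 1)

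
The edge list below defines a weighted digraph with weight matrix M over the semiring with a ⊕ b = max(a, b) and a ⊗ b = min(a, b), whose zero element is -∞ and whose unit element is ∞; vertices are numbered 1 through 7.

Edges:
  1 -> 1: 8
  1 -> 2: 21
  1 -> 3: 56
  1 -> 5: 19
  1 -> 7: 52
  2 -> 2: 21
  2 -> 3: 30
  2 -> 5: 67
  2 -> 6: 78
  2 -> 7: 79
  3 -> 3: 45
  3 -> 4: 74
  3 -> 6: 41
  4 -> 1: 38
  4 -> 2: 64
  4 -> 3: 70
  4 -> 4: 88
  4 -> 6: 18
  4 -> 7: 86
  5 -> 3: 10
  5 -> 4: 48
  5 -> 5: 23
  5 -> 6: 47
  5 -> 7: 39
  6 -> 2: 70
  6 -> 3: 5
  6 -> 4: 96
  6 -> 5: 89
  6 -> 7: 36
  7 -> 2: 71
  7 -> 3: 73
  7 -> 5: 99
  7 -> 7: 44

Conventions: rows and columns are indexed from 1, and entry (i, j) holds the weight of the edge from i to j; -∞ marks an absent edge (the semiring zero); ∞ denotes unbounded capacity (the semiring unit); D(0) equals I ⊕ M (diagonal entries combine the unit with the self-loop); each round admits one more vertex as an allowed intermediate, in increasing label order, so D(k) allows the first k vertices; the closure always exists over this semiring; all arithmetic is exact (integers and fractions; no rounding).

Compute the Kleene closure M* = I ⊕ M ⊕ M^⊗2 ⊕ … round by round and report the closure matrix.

D(0):
  [∞, 21, 56, -∞, 19, -∞, 52]
  [-∞, ∞, 30, -∞, 67, 78, 79]
  [-∞, -∞, ∞, 74, -∞, 41, -∞]
  [38, 64, 70, ∞, -∞, 18, 86]
  [-∞, -∞, 10, 48, ∞, 47, 39]
  [-∞, 70, 5, 96, 89, ∞, 36]
  [-∞, 71, 73, -∞, 99, -∞, ∞]
D(1):
  [∞, 21, 56, -∞, 19, -∞, 52]
  [-∞, ∞, 30, -∞, 67, 78, 79]
  [-∞, -∞, ∞, 74, -∞, 41, -∞]
  [38, 64, 70, ∞, 19, 18, 86]
  [-∞, -∞, 10, 48, ∞, 47, 39]
  [-∞, 70, 5, 96, 89, ∞, 36]
  [-∞, 71, 73, -∞, 99, -∞, ∞]
D(2):
  [∞, 21, 56, -∞, 21, 21, 52]
  [-∞, ∞, 30, -∞, 67, 78, 79]
  [-∞, -∞, ∞, 74, -∞, 41, -∞]
  [38, 64, 70, ∞, 64, 64, 86]
  [-∞, -∞, 10, 48, ∞, 47, 39]
  [-∞, 70, 30, 96, 89, ∞, 70]
  [-∞, 71, 73, -∞, 99, 71, ∞]
D(3):
  [∞, 21, 56, 56, 21, 41, 52]
  [-∞, ∞, 30, 30, 67, 78, 79]
  [-∞, -∞, ∞, 74, -∞, 41, -∞]
  [38, 64, 70, ∞, 64, 64, 86]
  [-∞, -∞, 10, 48, ∞, 47, 39]
  [-∞, 70, 30, 96, 89, ∞, 70]
  [-∞, 71, 73, 73, 99, 71, ∞]
D(4):
  [∞, 56, 56, 56, 56, 56, 56]
  [30, ∞, 30, 30, 67, 78, 79]
  [38, 64, ∞, 74, 64, 64, 74]
  [38, 64, 70, ∞, 64, 64, 86]
  [38, 48, 48, 48, ∞, 48, 48]
  [38, 70, 70, 96, 89, ∞, 86]
  [38, 71, 73, 73, 99, 71, ∞]
D(5):
  [∞, 56, 56, 56, 56, 56, 56]
  [38, ∞, 48, 48, 67, 78, 79]
  [38, 64, ∞, 74, 64, 64, 74]
  [38, 64, 70, ∞, 64, 64, 86]
  [38, 48, 48, 48, ∞, 48, 48]
  [38, 70, 70, 96, 89, ∞, 86]
  [38, 71, 73, 73, 99, 71, ∞]
D(6):
  [∞, 56, 56, 56, 56, 56, 56]
  [38, ∞, 70, 78, 78, 78, 79]
  [38, 64, ∞, 74, 64, 64, 74]
  [38, 64, 70, ∞, 64, 64, 86]
  [38, 48, 48, 48, ∞, 48, 48]
  [38, 70, 70, 96, 89, ∞, 86]
  [38, 71, 73, 73, 99, 71, ∞]
D(7):
  [∞, 56, 56, 56, 56, 56, 56]
  [38, ∞, 73, 78, 79, 78, 79]
  [38, 71, ∞, 74, 74, 71, 74]
  [38, 71, 73, ∞, 86, 71, 86]
  [38, 48, 48, 48, ∞, 48, 48]
  [38, 71, 73, 96, 89, ∞, 86]
  [38, 71, 73, 73, 99, 71, ∞]
Answer: M* = [[∞, 56, 56, 56, 56, 56, 56], [38, ∞, 73, 78, 79, 78, 79], [38, 71, ∞, 74, 74, 71, 74], [38, 71, 73, ∞, 86, 71, 86], [38, 48, 48, 48, ∞, 48, 48], [38, 71, 73, 96, 89, ∞, 86], [38, 71, 73, 73, 99, 71, ∞]]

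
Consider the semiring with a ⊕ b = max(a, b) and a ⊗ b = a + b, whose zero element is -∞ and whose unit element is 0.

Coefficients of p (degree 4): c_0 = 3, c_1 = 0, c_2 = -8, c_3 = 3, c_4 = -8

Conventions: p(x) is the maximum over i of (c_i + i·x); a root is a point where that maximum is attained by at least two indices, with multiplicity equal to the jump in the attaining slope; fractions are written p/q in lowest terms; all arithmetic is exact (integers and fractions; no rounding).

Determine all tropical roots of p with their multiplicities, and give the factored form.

hull edge (i=0, c=3) to (i=3, c=3): slope 0, span 3
hull edge (i=3, c=3) to (i=4, c=-8): slope -11, span 1
Factored form: p(x) = -8 ⊗ (x ⊕ 0) ⊗ (x ⊕ 0) ⊗ (x ⊕ 0) ⊗ (x ⊕ 11)
Answer: roots = 0 (mult 3), 11 (mult 1)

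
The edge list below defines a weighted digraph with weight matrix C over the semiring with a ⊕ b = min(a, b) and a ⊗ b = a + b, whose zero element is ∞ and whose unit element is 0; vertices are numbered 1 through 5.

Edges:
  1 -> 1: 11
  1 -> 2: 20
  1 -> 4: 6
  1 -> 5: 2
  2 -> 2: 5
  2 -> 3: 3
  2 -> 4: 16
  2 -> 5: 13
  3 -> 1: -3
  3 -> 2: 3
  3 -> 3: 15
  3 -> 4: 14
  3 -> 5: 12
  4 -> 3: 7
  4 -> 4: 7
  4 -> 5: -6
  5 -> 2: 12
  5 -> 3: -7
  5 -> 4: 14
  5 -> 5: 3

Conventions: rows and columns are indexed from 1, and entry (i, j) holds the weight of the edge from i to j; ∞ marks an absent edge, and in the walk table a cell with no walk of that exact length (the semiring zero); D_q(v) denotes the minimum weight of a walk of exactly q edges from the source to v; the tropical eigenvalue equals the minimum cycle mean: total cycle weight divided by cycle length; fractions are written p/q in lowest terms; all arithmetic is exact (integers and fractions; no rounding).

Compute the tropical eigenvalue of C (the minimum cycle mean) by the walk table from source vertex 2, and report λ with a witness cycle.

q=0: [∞, 0, ∞, ∞, ∞]
q=1: [∞, 5, 3, 16, 13]
q=2: [0, 6, 6, 17, 10]
q=3: [3, 9, 3, 6, 2]
q=4: [0, 6, -5, 9, 0]
q=5: [-8, -2, -7, 6, 2]
Optimal cycle mean attained by: cycle 1->5->3->1, total 2 + (-7) + (-3), length 3.
Answer: λ = -8/3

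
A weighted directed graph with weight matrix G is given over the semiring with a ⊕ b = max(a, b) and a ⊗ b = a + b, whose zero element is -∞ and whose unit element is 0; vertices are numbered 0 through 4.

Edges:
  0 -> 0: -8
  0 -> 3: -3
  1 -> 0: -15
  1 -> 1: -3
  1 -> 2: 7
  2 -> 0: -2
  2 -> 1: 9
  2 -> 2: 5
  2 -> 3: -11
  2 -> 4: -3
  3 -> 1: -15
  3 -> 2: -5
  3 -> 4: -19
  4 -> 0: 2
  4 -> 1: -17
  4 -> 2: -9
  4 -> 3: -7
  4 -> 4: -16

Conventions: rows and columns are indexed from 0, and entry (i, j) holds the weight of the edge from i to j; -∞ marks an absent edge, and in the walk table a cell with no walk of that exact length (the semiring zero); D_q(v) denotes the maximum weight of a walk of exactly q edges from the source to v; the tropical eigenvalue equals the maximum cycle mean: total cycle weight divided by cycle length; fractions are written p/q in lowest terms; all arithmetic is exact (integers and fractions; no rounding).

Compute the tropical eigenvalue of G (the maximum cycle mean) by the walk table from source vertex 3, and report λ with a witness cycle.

q=0: [-∞, -∞, -∞, 0, -∞]
q=1: [-∞, -15, -5, -∞, -19]
q=2: [-7, 4, 0, -16, -8]
q=3: [-2, 9, 11, -10, -3]
q=4: [9, 20, 16, 0, 8]
q=5: [14, 25, 27, 6, 13]
Optimal cycle mean attained by: cycle 1->2->1, total 7 + 9, length 2.
Answer: λ = 8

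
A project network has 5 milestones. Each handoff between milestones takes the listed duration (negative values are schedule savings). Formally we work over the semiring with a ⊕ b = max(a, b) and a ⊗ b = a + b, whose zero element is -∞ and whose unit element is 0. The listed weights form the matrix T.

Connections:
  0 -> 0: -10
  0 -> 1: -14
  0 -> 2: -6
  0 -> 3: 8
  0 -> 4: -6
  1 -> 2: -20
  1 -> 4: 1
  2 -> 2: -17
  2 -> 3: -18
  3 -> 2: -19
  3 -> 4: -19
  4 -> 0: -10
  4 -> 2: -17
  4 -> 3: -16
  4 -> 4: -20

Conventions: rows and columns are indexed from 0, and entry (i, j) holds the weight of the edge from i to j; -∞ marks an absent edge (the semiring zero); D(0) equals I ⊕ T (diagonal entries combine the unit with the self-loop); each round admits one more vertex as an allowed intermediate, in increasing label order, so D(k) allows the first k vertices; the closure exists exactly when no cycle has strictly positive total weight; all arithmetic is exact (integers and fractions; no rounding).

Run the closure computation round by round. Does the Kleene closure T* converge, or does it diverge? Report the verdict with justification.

D(0):
  [0, -14, -6, 8, -6]
  [-∞, 0, -20, -∞, 1]
  [-∞, -∞, 0, -18, -∞]
  [-∞, -∞, -19, 0, -19]
  [-10, -∞, -17, -16, 0]
D(1):
  [0, -14, -6, 8, -6]
  [-∞, 0, -20, -∞, 1]
  [-∞, -∞, 0, -18, -∞]
  [-∞, -∞, -19, 0, -19]
  [-10, -24, -16, -2, 0]
D(2):
  [0, -14, -6, 8, -6]
  [-∞, 0, -20, -∞, 1]
  [-∞, -∞, 0, -18, -∞]
  [-∞, -∞, -19, 0, -19]
  [-10, -24, -16, -2, 0]
D(3):
  [0, -14, -6, 8, -6]
  [-∞, 0, -20, -38, 1]
  [-∞, -∞, 0, -18, -∞]
  [-∞, -∞, -19, 0, -19]
  [-10, -24, -16, -2, 0]
D(4):
  [0, -14, -6, 8, -6]
  [-∞, 0, -20, -38, 1]
  [-∞, -∞, 0, -18, -37]
  [-∞, -∞, -19, 0, -19]
  [-10, -24, -16, -2, 0]
D(5):
  [0, -14, -6, 8, -6]
  [-9, 0, -15, -1, 1]
  [-47, -61, 0, -18, -37]
  [-29, -43, -19, 0, -19]
  [-10, -24, -16, -2, 0]
Key observation: every diagonal entry stays at the unit through all rounds, so no improving cycle exists.
Answer: CONVERGES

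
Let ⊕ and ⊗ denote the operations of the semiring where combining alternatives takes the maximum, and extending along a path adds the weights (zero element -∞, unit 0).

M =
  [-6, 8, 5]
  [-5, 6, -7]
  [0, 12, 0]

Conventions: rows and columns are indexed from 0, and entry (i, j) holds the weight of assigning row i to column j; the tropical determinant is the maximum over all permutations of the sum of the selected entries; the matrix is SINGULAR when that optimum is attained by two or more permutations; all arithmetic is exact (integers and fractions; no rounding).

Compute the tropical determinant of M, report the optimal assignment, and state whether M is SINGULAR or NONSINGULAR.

σ = (0, 1, 2): (-6) + 6 + 0 = 0
σ = (0, 2, 1): (-6) + (-7) + 12 = -1
σ = (1, 0, 2): 8 + (-5) + 0 = 3
σ = (1, 2, 0): 8 + (-7) + 0 = 1
σ = (2, 0, 1): 5 + (-5) + 12 = 12
σ = (2, 1, 0): 5 + 6 + 0 = 11
Optimal value attained by: σ = (2, 0, 1).
Answer: det⊕(M) = 12; verdict: NONSINGULAR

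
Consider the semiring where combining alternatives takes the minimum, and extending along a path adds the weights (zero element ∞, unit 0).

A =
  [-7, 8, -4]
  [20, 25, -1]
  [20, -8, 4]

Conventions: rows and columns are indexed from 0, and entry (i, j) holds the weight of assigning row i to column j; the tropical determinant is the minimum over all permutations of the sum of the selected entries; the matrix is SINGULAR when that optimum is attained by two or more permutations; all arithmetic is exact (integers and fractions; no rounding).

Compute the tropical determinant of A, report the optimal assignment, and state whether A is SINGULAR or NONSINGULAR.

σ = (0, 1, 2): (-7) + 25 + 4 = 22
σ = (0, 2, 1): (-7) + (-1) + (-8) = -16
σ = (1, 0, 2): 8 + 20 + 4 = 32
σ = (1, 2, 0): 8 + (-1) + 20 = 27
σ = (2, 0, 1): (-4) + 20 + (-8) = 8
σ = (2, 1, 0): (-4) + 25 + 20 = 41
Optimal value attained by: σ = (0, 2, 1).
Answer: det⊕(A) = -16; verdict: NONSINGULAR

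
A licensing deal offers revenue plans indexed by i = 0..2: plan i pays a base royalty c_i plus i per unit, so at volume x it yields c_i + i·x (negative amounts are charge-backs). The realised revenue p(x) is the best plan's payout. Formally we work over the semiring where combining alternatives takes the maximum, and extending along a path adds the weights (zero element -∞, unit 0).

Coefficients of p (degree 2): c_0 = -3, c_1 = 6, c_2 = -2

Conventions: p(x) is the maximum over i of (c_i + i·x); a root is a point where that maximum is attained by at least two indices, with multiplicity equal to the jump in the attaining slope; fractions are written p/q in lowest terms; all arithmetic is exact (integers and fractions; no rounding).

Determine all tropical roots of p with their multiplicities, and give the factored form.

hull edge (i=0, c=-3) to (i=1, c=6): slope 9, span 1
hull edge (i=1, c=6) to (i=2, c=-2): slope -8, span 1
Factored form: p(x) = -2 ⊗ (x ⊕ (-9)) ⊗ (x ⊕ 8)
Answer: roots = -9 (mult 1), 8 (mult 1)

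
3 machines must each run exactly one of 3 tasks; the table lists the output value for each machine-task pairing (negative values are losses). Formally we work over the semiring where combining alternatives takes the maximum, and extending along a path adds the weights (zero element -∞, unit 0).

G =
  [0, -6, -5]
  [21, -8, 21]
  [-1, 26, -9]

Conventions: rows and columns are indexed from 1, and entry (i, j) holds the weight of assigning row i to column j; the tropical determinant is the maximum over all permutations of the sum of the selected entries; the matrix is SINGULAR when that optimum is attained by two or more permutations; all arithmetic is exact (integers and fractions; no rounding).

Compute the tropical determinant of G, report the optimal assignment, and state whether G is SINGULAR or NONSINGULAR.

σ = (1, 2, 3): 0 + (-8) + (-9) = -17
σ = (1, 3, 2): 0 + 21 + 26 = 47
σ = (2, 1, 3): (-6) + 21 + (-9) = 6
σ = (2, 3, 1): (-6) + 21 + (-1) = 14
σ = (3, 1, 2): (-5) + 21 + 26 = 42
σ = (3, 2, 1): (-5) + (-8) + (-1) = -14
Optimal value attained by: σ = (1, 3, 2).
Answer: det⊕(G) = 47; verdict: NONSINGULAR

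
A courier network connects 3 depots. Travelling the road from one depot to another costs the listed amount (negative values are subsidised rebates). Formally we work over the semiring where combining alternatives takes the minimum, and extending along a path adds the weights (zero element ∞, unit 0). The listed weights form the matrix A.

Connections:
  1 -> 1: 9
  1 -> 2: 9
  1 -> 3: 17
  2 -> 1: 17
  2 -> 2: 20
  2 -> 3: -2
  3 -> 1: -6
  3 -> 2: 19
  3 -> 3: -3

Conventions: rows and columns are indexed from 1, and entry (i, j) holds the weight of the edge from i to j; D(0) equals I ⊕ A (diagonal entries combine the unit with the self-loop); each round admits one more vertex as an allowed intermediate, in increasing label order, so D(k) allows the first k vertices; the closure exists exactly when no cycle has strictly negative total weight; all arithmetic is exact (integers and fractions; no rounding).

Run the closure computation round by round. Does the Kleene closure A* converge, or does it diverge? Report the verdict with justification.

Detection: at round 0, diagonal entry (3, 3) turns strictly negative.
Key observation: the cycle 3->3 has total weight (-3), which is strictly negative.
Answer: DIVERGES — negative cycle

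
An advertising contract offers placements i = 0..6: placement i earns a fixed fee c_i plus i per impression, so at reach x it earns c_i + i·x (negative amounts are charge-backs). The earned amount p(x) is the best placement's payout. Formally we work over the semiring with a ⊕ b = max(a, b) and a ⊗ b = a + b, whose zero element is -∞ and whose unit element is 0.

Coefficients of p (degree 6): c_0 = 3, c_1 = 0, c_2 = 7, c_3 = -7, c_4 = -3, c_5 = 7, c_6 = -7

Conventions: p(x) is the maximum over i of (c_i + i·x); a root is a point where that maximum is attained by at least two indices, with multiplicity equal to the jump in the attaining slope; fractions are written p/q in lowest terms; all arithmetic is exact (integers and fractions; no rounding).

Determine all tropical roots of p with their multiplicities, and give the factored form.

hull edge (i=0, c=3) to (i=2, c=7): slope 2, span 2
hull edge (i=2, c=7) to (i=5, c=7): slope 0, span 3
hull edge (i=5, c=7) to (i=6, c=-7): slope -14, span 1
Factored form: p(x) = -7 ⊗ (x ⊕ (-2)) ⊗ (x ⊕ (-2)) ⊗ (x ⊕ 0) ⊗ (x ⊕ 0) ⊗ (x ⊕ 0) ⊗ (x ⊕ 14)
Answer: roots = -2 (mult 2), 0 (mult 3), 14 (mult 1)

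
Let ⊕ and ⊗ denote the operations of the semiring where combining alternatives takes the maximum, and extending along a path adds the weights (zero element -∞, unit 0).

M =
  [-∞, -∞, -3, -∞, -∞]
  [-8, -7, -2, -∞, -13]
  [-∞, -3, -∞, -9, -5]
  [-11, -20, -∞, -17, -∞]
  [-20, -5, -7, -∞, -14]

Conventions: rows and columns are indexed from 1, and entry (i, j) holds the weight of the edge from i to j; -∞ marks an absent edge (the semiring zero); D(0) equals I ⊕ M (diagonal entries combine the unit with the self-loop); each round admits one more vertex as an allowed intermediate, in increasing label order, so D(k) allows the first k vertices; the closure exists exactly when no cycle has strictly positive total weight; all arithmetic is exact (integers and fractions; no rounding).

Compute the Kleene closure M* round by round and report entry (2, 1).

D(0):
  [0, -∞, -3, -∞, -∞]
  [-8, 0, -2, -∞, -13]
  [-∞, -3, 0, -9, -5]
  [-11, -20, -∞, 0, -∞]
  [-20, -5, -7, -∞, 0]
D(1):
  [0, -∞, -3, -∞, -∞]
  [-8, 0, -2, -∞, -13]
  [-∞, -3, 0, -9, -5]
  [-11, -20, -14, 0, -∞]
  [-20, -5, -7, -∞, 0]
D(2):
  [0, -∞, -3, -∞, -∞]
  [-8, 0, -2, -∞, -13]
  [-11, -3, 0, -9, -5]
  [-11, -20, -14, 0, -33]
  [-13, -5, -7, -∞, 0]
D(3):
  [0, -6, -3, -12, -8]
  [-8, 0, -2, -11, -7]
  [-11, -3, 0, -9, -5]
  [-11, -17, -14, 0, -19]
  [-13, -5, -7, -16, 0]
D(4):
  [0, -6, -3, -12, -8]
  [-8, 0, -2, -11, -7]
  [-11, -3, 0, -9, -5]
  [-11, -17, -14, 0, -19]
  [-13, -5, -7, -16, 0]
D(5):
  [0, -6, -3, -12, -8]
  [-8, 0, -2, -11, -7]
  [-11, -3, 0, -9, -5]
  [-11, -17, -14, 0, -19]
  [-13, -5, -7, -16, 0]
Answer: M*[2][1] = -8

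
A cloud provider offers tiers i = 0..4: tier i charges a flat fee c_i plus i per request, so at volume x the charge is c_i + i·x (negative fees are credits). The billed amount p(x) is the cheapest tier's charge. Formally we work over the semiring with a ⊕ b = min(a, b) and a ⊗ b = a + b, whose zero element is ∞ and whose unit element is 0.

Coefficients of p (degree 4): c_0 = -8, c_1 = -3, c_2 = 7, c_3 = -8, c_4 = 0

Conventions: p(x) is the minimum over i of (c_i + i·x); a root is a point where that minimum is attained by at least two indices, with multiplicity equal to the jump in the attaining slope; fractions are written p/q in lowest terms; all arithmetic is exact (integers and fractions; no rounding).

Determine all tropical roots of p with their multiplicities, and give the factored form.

hull edge (i=0, c=-8) to (i=3, c=-8): slope 0, span 3
hull edge (i=3, c=-8) to (i=4, c=0): slope 8, span 1
Factored form: p(x) = 0 ⊗ (x ⊕ (-8)) ⊗ (x ⊕ 0) ⊗ (x ⊕ 0) ⊗ (x ⊕ 0)
Answer: roots = -8 (mult 1), 0 (mult 3)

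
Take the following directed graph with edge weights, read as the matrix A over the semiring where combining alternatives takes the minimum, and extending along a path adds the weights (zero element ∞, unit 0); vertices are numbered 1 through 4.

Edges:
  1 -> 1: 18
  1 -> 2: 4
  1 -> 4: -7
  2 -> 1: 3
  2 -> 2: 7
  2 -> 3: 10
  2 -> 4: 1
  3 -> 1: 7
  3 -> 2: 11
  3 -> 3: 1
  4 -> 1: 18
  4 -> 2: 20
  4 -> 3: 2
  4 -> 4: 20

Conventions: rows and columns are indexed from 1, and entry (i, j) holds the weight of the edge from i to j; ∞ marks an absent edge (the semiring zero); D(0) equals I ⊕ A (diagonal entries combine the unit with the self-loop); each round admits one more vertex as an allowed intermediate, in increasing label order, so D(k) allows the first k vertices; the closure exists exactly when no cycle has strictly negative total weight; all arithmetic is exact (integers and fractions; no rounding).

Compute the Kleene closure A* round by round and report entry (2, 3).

D(0):
  [0, 4, ∞, -7]
  [3, 0, 10, 1]
  [7, 11, 0, ∞]
  [18, 20, 2, 0]
D(1):
  [0, 4, ∞, -7]
  [3, 0, 10, -4]
  [7, 11, 0, 0]
  [18, 20, 2, 0]
D(2):
  [0, 4, 14, -7]
  [3, 0, 10, -4]
  [7, 11, 0, 0]
  [18, 20, 2, 0]
D(3):
  [0, 4, 14, -7]
  [3, 0, 10, -4]
  [7, 11, 0, 0]
  [9, 13, 2, 0]
D(4):
  [0, 4, -5, -7]
  [3, 0, -2, -4]
  [7, 11, 0, 0]
  [9, 13, 2, 0]
Answer: A*[2][3] = -2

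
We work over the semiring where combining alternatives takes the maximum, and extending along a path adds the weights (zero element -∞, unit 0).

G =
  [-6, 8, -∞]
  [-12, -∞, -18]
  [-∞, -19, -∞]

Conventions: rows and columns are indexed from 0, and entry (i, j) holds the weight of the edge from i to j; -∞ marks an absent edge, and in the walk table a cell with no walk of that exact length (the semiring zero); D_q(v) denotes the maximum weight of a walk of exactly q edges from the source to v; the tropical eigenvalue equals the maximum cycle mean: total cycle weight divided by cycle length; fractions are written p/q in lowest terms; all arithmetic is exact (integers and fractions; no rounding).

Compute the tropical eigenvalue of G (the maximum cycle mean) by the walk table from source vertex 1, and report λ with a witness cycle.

q=0: [-∞, 0, -∞]
q=1: [-12, -∞, -18]
q=2: [-18, -4, -∞]
q=3: [-16, -10, -22]
Optimal cycle mean attained by: cycle 0->1->0, total 8 + (-12), length 2.
Answer: λ = -2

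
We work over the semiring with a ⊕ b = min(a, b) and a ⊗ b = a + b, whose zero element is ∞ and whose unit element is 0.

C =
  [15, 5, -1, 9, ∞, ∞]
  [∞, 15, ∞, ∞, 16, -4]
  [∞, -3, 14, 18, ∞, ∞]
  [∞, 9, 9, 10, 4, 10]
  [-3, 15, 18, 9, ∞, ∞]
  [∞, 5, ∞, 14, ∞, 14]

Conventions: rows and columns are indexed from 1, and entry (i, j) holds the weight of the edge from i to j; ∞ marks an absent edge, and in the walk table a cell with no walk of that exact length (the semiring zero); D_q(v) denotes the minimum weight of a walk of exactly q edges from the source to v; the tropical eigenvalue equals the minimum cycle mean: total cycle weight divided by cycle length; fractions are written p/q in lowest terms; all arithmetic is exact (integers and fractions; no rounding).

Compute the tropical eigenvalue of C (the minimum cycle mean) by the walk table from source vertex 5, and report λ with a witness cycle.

q=0: [∞, ∞, ∞, ∞, 0, ∞]
q=1: [-3, 15, 18, 9, ∞, ∞]
q=2: [12, 2, -4, 6, 13, 11]
q=3: [10, -7, 10, 14, 10, -2]
q=4: [7, 3, 9, 12, 9, -11]
q=5: [6, -6, 6, 3, 16, -1]
q=6: [13, 3, 5, 13, 7, -10]
Optimal cycle mean attained by: cycle 2->6->2, total (-4) + 5, length 2.
Answer: λ = 1/2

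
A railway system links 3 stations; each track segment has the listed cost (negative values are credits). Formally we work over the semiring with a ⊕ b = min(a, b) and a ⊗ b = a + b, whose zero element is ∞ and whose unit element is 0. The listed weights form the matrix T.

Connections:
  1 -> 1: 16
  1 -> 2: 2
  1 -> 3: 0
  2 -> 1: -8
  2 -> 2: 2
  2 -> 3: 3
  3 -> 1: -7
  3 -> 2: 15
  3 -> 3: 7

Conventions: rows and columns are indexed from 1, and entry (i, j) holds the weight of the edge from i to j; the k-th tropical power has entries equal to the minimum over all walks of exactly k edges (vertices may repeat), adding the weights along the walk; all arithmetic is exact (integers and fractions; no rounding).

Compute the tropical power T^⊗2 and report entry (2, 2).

T^⊗2:
  [-7, 4, 5]
  [-6, -6, -8]
  [0, -5, -7]
Key observation: the optimum is the walk 2->1->2, with weight (-8) + 2 = -6.
Optimal value attained by: walk 2->1->2.
Answer: (T^⊗2)[2][2] = -6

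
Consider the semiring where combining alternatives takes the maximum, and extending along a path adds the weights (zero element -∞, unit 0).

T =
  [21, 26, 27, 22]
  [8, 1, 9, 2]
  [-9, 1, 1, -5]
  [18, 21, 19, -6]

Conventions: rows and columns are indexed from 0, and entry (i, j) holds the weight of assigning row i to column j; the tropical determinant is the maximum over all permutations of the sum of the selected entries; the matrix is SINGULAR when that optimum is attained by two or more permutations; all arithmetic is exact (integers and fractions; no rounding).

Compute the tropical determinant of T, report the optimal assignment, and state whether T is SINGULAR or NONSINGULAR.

σ = (0, 1, 2, 3): 21 + 1 + 1 + (-6) = 17
σ = (0, 1, 3, 2): 21 + 1 + (-5) + 19 = 36
σ = (0, 2, 1, 3): 21 + 9 + 1 + (-6) = 25
σ = (0, 2, 3, 1): 21 + 9 + (-5) + 21 = 46
σ = (0, 3, 1, 2): 21 + 2 + 1 + 19 = 43
σ = (0, 3, 2, 1): 21 + 2 + 1 + 21 = 45
σ = (1, 0, 2, 3): 26 + 8 + 1 + (-6) = 29
σ = (1, 0, 3, 2): 26 + 8 + (-5) + 19 = 48
σ = (1, 2, 0, 3): 26 + 9 + (-9) + (-6) = 20
σ = (1, 2, 3, 0): 26 + 9 + (-5) + 18 = 48
σ = (1, 3, 0, 2): 26 + 2 + (-9) + 19 = 38
σ = (1, 3, 2, 0): 26 + 2 + 1 + 18 = 47
σ = (2, 0, 1, 3): 27 + 8 + 1 + (-6) = 30
σ = (2, 0, 3, 1): 27 + 8 + (-5) + 21 = 51
σ = (2, 1, 0, 3): 27 + 1 + (-9) + (-6) = 13
σ = (2, 1, 3, 0): 27 + 1 + (-5) + 18 = 41
σ = (2, 3, 0, 1): 27 + 2 + (-9) + 21 = 41
σ = (2, 3, 1, 0): 27 + 2 + 1 + 18 = 48
σ = (3, 0, 1, 2): 22 + 8 + 1 + 19 = 50
σ = (3, 0, 2, 1): 22 + 8 + 1 + 21 = 52
σ = (3, 1, 0, 2): 22 + 1 + (-9) + 19 = 33
σ = (3, 1, 2, 0): 22 + 1 + 1 + 18 = 42
σ = (3, 2, 0, 1): 22 + 9 + (-9) + 21 = 43
σ = (3, 2, 1, 0): 22 + 9 + 1 + 18 = 50
Optimal value attained by: σ = (3, 0, 2, 1).
Answer: det⊕(T) = 52; verdict: NONSINGULAR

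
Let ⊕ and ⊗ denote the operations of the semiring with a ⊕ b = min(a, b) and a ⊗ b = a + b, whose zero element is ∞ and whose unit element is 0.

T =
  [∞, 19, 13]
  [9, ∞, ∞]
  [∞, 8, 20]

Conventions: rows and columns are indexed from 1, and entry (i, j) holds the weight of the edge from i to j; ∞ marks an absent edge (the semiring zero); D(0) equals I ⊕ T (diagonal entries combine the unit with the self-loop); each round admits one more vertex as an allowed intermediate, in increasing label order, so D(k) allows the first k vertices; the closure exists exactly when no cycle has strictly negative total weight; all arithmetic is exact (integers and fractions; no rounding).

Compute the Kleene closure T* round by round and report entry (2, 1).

D(0):
  [0, 19, 13]
  [9, 0, ∞]
  [∞, 8, 0]
D(1):
  [0, 19, 13]
  [9, 0, 22]
  [∞, 8, 0]
D(2):
  [0, 19, 13]
  [9, 0, 22]
  [17, 8, 0]
D(3):
  [0, 19, 13]
  [9, 0, 22]
  [17, 8, 0]
Answer: T*[2][1] = 9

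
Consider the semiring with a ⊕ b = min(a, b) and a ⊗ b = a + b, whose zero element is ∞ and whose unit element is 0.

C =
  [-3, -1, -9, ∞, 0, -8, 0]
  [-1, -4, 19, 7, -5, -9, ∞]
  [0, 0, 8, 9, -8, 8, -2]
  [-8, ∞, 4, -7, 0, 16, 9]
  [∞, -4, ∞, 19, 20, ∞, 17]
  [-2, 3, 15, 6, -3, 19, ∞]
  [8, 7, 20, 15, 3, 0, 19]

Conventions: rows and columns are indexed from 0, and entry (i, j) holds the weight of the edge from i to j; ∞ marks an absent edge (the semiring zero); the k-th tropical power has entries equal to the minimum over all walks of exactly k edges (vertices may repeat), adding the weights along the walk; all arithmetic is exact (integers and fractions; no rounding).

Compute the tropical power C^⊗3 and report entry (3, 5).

C^⊗2:
  [-10, -9, -12, -2, -17, -11, -11]
  [-11, -9, -10, -3, -12, -13, -1]
  [-3, -12, -9, 2, -5, -9, 0]
  [-15, -9, -17, -14, -8, -16, -8]
  [-5, -8, 15, 3, -9, -13, 28]
  [-5, -7, -11, -1, -2, -10, -2]
  [-2, -1, -1, 6, -3, -2, 8]
C^⊗3:
  [-13, -21, -19, -9, -20, -18, -14]
  [-15, -16, -20, -10, -18, -19, -12]
  [-13, -16, -12, -5, -17, -21, -11]
  [-22, -17, -24, -21, -25, -23, -19]
  [-15, -13, -14, -7, -16, -17, -5]
  [-12, -11, -14, -8, -19, -16, -13]
  [-5, -7, -11, -1, -9, -10, -3]
Key observation: the optimum is the walk 3->3->0->5, with weight (-7) + (-8) + (-8) = -23.
Optimal value attained by: walk 3->3->0->5.
Answer: (C^⊗3)[3][5] = -23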